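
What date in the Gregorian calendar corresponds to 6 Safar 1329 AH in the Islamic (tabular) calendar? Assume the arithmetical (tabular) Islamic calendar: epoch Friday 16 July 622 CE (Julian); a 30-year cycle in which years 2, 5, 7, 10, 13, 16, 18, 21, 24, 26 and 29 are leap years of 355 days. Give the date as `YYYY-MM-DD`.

1911-02-06

Julian Day Number of the source date = 2419074.
Converting JDN 2419074 to the Gregorian calendar gives 6 February 1911 CE.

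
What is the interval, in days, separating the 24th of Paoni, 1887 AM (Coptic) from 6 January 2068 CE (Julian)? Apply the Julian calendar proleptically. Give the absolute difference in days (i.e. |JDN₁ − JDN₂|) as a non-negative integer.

37784

First date → JDN 2514184; second date → JDN 2476400.
The interval is |2514184 − 2476400| = 37784 days.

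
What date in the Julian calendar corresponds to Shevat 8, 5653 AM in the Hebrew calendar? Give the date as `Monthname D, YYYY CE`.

Both dates share Julian Day Number 2412489; in the Julian calendar that is 13 January 1893 CE.

January 13, 1893 CE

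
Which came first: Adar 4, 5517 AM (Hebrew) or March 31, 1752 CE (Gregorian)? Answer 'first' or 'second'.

Converting both to JDN: 2362846 vs 2361055; the smaller is the second.

second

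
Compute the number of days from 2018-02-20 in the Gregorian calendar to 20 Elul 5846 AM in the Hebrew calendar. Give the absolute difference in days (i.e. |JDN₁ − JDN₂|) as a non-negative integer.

25028

First date → JDN 2458170; second date → JDN 2483198.
The interval is |2458170 − 2483198| = 25028 days.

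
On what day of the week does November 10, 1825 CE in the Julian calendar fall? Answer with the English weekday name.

Tuesday

Equivalently 22 November 1825 Gregorian, JDN 2387953.
2387953 ≡ 1 (mod 7); counting from Monday = 0 gives Tuesday.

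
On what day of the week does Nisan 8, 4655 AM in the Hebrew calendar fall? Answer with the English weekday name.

This is JDN 2048052 (10 April 895 Gregorian).
JDN 2048052 mod 7 = 6, and JDN 0 was a Monday, so this is a Sunday.

Sunday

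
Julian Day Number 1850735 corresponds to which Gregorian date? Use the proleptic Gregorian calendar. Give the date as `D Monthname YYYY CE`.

15 January 355 CE

Counting from JDN 2299161 = 15 Oct 1582 gives an offset of -448426 days.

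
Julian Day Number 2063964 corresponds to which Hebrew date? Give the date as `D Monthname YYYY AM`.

2 Kislev 4699 AM

The proleptic Gregorian equivalent of JDN 2063964 is 3 November 938.
In the Hebrew calendar that day is 2 Kislev 4699 AM.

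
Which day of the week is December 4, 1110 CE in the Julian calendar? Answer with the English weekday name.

Sunday

In the proleptic Gregorian calendar this is 11 December 1110 (JDN 2126823).
Since JDN mod 7 = 6 (0 = Monday), the day is Sunday.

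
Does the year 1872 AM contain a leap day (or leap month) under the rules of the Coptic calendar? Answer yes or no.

1872 mod 4 = 0; in the Coptic calendar a year is leap when year mod 4 = 3, so it is a common year.

no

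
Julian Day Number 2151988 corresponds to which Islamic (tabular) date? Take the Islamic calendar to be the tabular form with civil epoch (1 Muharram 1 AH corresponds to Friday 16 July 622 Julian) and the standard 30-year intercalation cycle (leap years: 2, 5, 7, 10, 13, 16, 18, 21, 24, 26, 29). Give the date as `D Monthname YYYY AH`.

25 Jumada al-Awwal 575 AH

The proleptic Gregorian equivalent of JDN 2151988 is 4 November 1179.
In the tabular Islamic calendar that day is 25 Jumada al-Awwal 575 AH.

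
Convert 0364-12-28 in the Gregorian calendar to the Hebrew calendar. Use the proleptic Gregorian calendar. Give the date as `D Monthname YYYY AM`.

Julian Day Number of the source date = 1854370.
Converting JDN 1854370 to the Hebrew calendar gives 16 Tevet 4125 AM.

16 Tevet 4125 AM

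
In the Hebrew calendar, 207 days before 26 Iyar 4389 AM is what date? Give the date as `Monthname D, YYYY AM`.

Counting 207 days back from JDN 1950944 reaches JDN 1950737, which is Cheshvan 25, 4389 AM.

Cheshvan 25, 4389 AM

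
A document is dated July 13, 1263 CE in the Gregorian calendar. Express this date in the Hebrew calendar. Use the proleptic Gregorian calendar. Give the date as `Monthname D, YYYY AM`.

Both dates share Julian Day Number 2182555; in the Hebrew calendar that is 27 Tammuz 5023 AM.

Tammuz 27, 5023 AM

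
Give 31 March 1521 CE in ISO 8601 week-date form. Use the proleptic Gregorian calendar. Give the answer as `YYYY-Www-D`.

1521-W13-4

The weekday is Thursday (ISO weekday 4).
That Thursday belongs to ISO week 13 of ISO year 1521.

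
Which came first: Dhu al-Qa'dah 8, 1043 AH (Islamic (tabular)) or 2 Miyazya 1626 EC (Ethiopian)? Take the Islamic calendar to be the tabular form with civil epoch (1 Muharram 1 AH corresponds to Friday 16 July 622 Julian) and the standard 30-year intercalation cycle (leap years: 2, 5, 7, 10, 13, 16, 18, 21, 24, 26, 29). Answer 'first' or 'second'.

second

Converting both to JDN: 2317992 vs 2317963; the smaller is the second.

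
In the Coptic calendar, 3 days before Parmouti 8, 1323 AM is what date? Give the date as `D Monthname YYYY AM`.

Counting 3 days back from JDN 2308107 reaches JDN 2308104, which is 5 Parmouti 1323 AM.

5 Parmouti 1323 AM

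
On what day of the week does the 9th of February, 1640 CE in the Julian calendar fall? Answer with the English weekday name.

Sunday

Equivalently 19 February 1640 Gregorian, JDN 2320107.
Since JDN mod 7 = 6 (0 = Monday), the day is Sunday.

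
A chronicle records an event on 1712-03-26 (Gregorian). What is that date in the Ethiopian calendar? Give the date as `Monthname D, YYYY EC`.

Megabit 19, 1704 EC

Both dates share Julian Day Number 2346440; in the Ethiopian calendar that is 19 Megabit 1704 EC.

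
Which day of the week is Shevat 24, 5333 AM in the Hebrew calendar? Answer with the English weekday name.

This is JDN 2295624 (7 February 1573 Gregorian).
JDN 2295624 mod 7 = 2, and JDN 0 was a Monday, so this is a Wednesday.

Wednesday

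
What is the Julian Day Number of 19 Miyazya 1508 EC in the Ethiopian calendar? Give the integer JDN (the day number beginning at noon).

2274881

Equivalently 24 April 1516 (proleptic Gregorian).
JDN 2400001 is 17 November 1858 CE (Gregorian), MJD 0; the target day is −125120 days from there, so JDN = 2274881.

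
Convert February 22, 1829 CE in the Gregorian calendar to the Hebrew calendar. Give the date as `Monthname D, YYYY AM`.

Adar I 19, 5589 AM

Both dates share Julian Day Number 2389141; in the Hebrew calendar that is 19 Adar I 5589 AM.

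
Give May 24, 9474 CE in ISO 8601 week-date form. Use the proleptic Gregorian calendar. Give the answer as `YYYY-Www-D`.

9474-W21-7

The weekday is Sunday (ISO weekday 7).
That Sunday belongs to ISO week 21 of ISO year 9474.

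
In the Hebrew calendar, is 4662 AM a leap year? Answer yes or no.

no

Hebrew year 4662 is year 7 of its 19-year Metonic cycle; leap years are at positions 3, 6, 8, 11, 14, 17, 19, so it is a common year (12 months).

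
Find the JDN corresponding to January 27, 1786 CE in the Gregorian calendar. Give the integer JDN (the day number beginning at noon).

2373410

JDN 2451545 is 1 January 2000 CE (Gregorian); the target day is −78135 days from there, so JDN = 2373410.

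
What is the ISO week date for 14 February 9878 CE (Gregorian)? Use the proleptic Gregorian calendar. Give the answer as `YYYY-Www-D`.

9878-W07-4

The weekday is Thursday (ISO weekday 4).
That Thursday belongs to ISO week 7 of ISO year 9878.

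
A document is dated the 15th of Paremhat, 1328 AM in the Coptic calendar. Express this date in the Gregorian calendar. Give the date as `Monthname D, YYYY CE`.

Julian Day Number of the source date = 2309911.
Converting JDN 2309911 to the Gregorian calendar gives 21 March 1612 CE.

March 21, 1612 CE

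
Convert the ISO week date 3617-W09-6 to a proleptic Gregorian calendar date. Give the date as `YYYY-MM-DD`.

ISO week 1 of 3617 is the week containing the first Thursday of 3617.
Week 9, day 6 (Saturday) lands on 3617-03-04.

3617-03-04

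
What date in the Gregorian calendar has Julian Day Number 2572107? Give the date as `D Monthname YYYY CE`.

JDN 2451545 is 1 Jan 2000; 2572107 is +120562 days from there.

2 February 2330 CE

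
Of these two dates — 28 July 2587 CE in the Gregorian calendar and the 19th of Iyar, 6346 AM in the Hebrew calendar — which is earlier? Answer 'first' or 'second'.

second

Converting both to JDN: 2666151 vs 2665726; the smaller is the second.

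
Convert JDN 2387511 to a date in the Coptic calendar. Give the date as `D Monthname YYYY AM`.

The Gregorian equivalent of JDN 2387511 is 6 September 1824.
In the Coptic calendar that day is 2 Pi Kogi Enavot 1540 AM.

2 Pi Kogi Enavot 1540 AM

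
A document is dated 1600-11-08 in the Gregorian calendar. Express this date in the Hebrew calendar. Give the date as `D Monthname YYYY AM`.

Julian Day Number of the source date = 2305760.
Converting JDN 2305760 to the Hebrew calendar gives 2 Kislev 5361 AM.

2 Kislev 5361 AM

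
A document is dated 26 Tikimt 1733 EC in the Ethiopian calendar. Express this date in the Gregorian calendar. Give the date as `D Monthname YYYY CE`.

Both dates share Julian Day Number 2356889; in the Gregorian calendar that is 3 November 1740 CE.

3 November 1740 CE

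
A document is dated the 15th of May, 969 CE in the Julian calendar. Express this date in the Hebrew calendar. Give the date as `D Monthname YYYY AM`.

The source date corresponds to 20 May 969 in the proleptic Gregorian calendar (JDN 2075120).
That day falls on 24 Iyar 4729 AM in the Hebrew calendar.

24 Iyar 4729 AM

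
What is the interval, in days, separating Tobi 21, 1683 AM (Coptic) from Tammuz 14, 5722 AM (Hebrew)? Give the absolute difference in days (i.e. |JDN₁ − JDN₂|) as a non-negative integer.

1658

JDN of the first date = 2439520.
JDN of the second date = 2437862.
|2437862 − 2439520| = 1658.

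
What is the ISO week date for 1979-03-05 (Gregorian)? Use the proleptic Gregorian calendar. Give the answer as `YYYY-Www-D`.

The weekday is Monday (ISO weekday 1).
That Monday belongs to ISO week 10 of ISO year 1979.

1979-W10-1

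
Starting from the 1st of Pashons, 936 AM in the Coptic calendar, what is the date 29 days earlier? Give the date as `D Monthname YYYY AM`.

2 Parmouti 936 AM

JDN of the 1st of Pashons, 936 AM = 2166779.
2166779 − 29 = 2166750.
JDN 2166750 in the Coptic calendar is 2 Parmouti 936 AM.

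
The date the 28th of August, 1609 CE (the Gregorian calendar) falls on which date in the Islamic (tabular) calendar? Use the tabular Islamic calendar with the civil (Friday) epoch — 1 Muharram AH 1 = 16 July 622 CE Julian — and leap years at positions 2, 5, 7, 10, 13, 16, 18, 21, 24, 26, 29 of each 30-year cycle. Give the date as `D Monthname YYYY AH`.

Julian Day Number of the source date = 2308975.
Converting JDN 2308975 to the tabular Islamic calendar gives 27 Jumada al-Awwal 1018 AH.

27 Jumada al-Awwal 1018 AH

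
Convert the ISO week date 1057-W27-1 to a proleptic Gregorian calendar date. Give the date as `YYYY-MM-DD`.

ISO week 1 of 1057 is the week containing the first Thursday of 1057.
Week 27, day 1 (Monday) lands on 1057-06-29.

1057-06-29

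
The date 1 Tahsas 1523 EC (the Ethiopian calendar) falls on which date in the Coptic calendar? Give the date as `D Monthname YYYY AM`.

Both dates share Julian Day Number 2280221; in the Coptic calendar that is 1 Koiak 1247 AM.

1 Koiak 1247 AM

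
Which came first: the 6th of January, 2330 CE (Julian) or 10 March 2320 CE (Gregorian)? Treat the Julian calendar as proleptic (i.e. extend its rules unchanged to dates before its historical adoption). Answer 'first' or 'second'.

second

First date → JDN 2572096; second date → JDN 2568491.
JDN 2568491 < JDN 2572096, so the second date is earlier.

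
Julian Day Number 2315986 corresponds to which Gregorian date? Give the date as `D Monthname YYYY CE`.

JDN 2451545 is 1 Jan 2000; 2315986 is −135559 days from there.

7 November 1628 CE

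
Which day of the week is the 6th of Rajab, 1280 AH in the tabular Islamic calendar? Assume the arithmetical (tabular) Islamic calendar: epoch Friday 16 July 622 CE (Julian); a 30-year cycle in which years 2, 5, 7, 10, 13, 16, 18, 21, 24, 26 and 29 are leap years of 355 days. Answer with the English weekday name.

Thursday

Equivalently 17 December 1863 Gregorian, JDN 2401857.
Since JDN mod 7 = 3 (0 = Monday), the day is Thursday.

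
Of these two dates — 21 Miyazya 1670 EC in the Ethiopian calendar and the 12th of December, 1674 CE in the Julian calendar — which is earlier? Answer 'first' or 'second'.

second

Converting both to JDN: 2334053 vs 2332832; the smaller is the second.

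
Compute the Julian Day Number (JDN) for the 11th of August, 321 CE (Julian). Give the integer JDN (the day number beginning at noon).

1838526

Equivalently 12 August 321 (proleptic Gregorian).
JDN 2400001 is 17 November 1858 CE (Gregorian), MJD 0; the target day is −561475 days from there, so JDN = 1838526.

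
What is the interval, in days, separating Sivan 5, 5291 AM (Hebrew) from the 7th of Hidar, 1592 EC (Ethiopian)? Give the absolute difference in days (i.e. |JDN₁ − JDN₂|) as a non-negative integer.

JDN of the first date = 2280396.
JDN of the second date = 2305400.
|2305400 − 2280396| = 25004.

25004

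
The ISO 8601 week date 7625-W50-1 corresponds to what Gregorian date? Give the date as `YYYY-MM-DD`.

7625-12-08

ISO week 1 of 7625 is the week containing the first Thursday of 7625.
Week 50, day 1 (Monday) lands on 7625-12-08.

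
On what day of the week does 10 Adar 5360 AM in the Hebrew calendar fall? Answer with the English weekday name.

Equivalently 25 February 1600 Gregorian, JDN 2305503.
JDN 2305503 mod 7 = 4, and JDN 0 was a Monday, so this is a Friday.

Friday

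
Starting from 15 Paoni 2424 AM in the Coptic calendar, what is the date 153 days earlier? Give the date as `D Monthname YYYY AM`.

12 Tobi 2424 AM

JDN of 15 Paoni 2424 AM = 2710315.
2710315 − 153 = 2710162.
JDN 2710162 in the Coptic calendar is 12 Tobi 2424 AM.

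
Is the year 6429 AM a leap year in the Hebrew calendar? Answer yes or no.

Hebrew year 6429 is year 7 of its 19-year Metonic cycle; leap years are at positions 3, 6, 8, 11, 14, 17, 19, so it is a common year (12 months).

no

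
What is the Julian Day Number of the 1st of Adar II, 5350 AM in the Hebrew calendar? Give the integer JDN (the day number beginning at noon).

Equivalently 7 March 1590 (Gregorian).
JDN 2299161 is 15 October 1582 CE (Gregorian); the target day is +2700 days from there, so JDN = 2301861.

2301861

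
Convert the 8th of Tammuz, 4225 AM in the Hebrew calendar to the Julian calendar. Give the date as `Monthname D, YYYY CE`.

June 18, 465 CE

The source date corresponds to 19 June 465 in the proleptic Gregorian calendar (JDN 1891068).
That day falls on 18 June 465 CE in the Julian calendar.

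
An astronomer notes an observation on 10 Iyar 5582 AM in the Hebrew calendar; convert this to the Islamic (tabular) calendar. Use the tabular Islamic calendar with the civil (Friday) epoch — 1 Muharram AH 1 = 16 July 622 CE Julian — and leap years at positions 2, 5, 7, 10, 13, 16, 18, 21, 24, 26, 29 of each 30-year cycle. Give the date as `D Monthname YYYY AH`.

9 Sha'ban 1237 AH

Both dates share Julian Day Number 2386652; in the tabular Islamic calendar that is 9 Sha'ban 1237 AH.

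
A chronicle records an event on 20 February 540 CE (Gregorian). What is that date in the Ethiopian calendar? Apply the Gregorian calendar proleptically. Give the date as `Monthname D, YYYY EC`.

Both dates share Julian Day Number 1918341; in the Ethiopian calendar that is 23 Yekatit 532 EC.

Yekatit 23, 532 EC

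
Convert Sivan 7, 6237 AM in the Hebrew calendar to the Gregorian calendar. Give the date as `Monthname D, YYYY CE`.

May 20, 2477 CE

Both dates share Julian Day Number 2625906; in the Gregorian calendar that is 20 May 2477 CE.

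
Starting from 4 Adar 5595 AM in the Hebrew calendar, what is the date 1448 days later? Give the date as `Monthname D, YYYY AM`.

Counting 1448 days forward from JDN 2391343 reaches JDN 2392791, which is Adar 6, 5599 AM.

Adar 6, 5599 AM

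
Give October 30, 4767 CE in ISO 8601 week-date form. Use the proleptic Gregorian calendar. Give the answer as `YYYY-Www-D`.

The weekday is Monday (ISO weekday 1).
That Monday belongs to ISO week 44 of ISO year 4767.

4767-W44-1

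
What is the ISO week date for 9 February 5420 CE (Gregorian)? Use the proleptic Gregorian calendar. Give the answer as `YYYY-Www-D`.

The weekday is Wednesday (ISO weekday 3).
That Wednesday belongs to ISO week 6 of ISO year 5420.

5420-W06-3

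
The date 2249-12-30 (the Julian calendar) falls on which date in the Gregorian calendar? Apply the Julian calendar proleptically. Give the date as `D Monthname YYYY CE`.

At this point the Julian calendar is 15 days behind the Gregorian.
30 December 2249 Julian + 15 days → 14 January 2250 Gregorian.

14 January 2250 CE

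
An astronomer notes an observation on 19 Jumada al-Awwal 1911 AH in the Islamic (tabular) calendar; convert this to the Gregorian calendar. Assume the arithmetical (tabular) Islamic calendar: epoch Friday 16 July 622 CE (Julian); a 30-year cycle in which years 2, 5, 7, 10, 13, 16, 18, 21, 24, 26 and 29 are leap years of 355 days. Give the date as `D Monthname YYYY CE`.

Both dates share Julian Day Number 2625416; in the Gregorian calendar that is 16 January 2476 CE.

16 January 2476 CE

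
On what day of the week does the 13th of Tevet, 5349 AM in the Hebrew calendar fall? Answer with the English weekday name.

Equivalently 1 January 1589 Gregorian, JDN 2301431.
JDN 2301431 mod 7 = 6, and JDN 0 was a Monday, so this is a Sunday.

Sunday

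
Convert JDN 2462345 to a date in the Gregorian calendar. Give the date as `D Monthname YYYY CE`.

27 July 2029 CE

Counting from JDN 2299161 = 15 Oct 1582 gives an offset of 163184 days.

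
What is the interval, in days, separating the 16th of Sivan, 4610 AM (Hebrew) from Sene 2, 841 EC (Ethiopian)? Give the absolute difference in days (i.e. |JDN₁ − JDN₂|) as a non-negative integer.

First date → JDN 2031671; second date → JDN 2031302.
The interval is |2031671 − 2031302| = 369 days.

369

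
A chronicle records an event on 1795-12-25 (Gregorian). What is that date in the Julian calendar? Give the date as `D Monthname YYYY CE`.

14 December 1795 CE

For dates in this range the Gregorian date is 11 days ahead of the Julian.
25 December 1795 Gregorian − 11 days → 14 December 1795 Julian.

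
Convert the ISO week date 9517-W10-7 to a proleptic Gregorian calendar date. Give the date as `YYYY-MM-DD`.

ISO week 1 of 9517 is the week containing the first Thursday of 9517.
Week 10, day 7 (Sunday) lands on 9517-03-11.

9517-03-11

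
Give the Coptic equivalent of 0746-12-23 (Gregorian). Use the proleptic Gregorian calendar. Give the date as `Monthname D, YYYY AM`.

Koiak 23, 463 AM

Both dates share Julian Day Number 1993887; in the Coptic calendar that is 23 Koiak 463 AM.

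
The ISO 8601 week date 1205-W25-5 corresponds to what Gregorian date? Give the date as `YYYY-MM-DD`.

ISO week 1 of 1205 is the week containing the first Thursday of 1205.
Week 25, day 5 (Friday) lands on 1205-06-24.

1205-06-24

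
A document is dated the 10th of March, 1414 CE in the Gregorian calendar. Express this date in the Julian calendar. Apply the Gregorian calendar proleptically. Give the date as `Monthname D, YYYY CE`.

For dates in this range the Gregorian date is 9 days ahead of the Julian.
10 March 1414 Gregorian − 9 days → 1 March 1414 Julian.

March 1, 1414 CE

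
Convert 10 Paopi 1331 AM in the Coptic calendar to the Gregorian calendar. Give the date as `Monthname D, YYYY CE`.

October 17, 1614 CE

Julian Day Number of the source date = 2310851.
Converting JDN 2310851 to the Gregorian calendar gives 17 October 1614 CE.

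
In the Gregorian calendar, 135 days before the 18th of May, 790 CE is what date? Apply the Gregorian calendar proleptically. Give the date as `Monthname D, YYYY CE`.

January 3, 790 CE

The starting date is JDN 2009739; 2009739 − 135 = 2009604.
JDN 2009604 corresponds to January 3, 790 CE.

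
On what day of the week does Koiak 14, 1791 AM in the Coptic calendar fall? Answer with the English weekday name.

In the Gregorian calendar this is 23 December 2074 (JDN 2478930).
JDN 2478930 mod 7 = 6, and JDN 0 was a Monday, so this is a Sunday.

Sunday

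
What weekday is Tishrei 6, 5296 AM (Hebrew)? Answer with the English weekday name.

This is JDN 2281963 (14 September 1535 Gregorian).
JDN 2281963 mod 7 = 5, and JDN 0 was a Monday, so this is a Saturday.

Saturday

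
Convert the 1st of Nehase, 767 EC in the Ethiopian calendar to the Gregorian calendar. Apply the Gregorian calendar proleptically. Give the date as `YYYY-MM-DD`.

Julian Day Number of the source date = 2004332.
Converting JDN 2004332 to the Gregorian calendar gives 29 July 775 CE.

0775-07-29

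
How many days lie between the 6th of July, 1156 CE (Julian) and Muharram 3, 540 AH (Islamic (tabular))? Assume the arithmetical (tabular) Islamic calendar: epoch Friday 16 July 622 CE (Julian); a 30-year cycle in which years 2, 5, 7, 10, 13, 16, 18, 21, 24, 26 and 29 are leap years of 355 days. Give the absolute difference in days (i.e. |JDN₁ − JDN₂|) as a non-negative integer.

4028

First date → JDN 2143474; second date → JDN 2139446.
The interval is |2143474 − 2139446| = 4028 days.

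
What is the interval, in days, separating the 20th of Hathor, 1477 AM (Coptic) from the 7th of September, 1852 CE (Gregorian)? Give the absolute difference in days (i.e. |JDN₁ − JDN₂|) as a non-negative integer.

33521

JDN of the first date = 2364218.
JDN of the second date = 2397739.
|2397739 − 2364218| = 33521.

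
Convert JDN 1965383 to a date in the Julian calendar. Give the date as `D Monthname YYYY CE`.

4 December 668 CE

JDN 1965383 is 7 December 668 in the proleptic Gregorian calendar.
In the Julian calendar that day is 4 December 668 CE.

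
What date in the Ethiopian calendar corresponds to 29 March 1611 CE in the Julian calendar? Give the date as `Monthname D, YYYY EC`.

Julian Day Number of the source date = 2309563.
Converting JDN 2309563 to the Ethiopian calendar gives 3 Miyazya 1603 EC.

Miyazya 3, 1603 EC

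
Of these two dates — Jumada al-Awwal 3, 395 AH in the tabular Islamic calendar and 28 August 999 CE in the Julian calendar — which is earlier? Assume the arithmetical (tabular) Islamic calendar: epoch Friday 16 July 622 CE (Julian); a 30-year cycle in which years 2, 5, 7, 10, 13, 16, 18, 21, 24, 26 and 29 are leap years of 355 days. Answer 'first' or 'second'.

second

Converting both to JDN: 2088180 vs 2086182; the smaller is the second.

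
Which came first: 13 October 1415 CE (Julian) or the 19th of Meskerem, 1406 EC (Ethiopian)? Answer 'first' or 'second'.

The two dates have Julian Day Numbers 2238172 and 2237415 respectively.
Since 2237415 < 2238172, the second date comes first.

second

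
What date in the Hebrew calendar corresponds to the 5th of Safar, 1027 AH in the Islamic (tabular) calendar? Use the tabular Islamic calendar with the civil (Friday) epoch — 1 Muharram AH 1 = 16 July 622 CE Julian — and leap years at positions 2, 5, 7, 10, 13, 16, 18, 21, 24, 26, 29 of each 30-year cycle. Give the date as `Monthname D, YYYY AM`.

Shevat 6, 5378 AM

The source date corresponds to 1 February 1618 in the Gregorian calendar (JDN 2312054).
That day falls on 6 Shevat 5378 AM in the Hebrew calendar.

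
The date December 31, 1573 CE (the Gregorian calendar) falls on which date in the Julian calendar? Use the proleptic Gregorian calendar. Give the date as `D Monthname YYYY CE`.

At this point the Julian calendar is 10 days behind the Gregorian.
31 December 1573 Gregorian − 10 days → 21 December 1573 Julian.

21 December 1573 CE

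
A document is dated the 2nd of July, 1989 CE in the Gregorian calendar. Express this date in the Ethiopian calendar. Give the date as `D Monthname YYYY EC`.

25 Sene 1981 EC

Julian Day Number of the source date = 2447710.
Converting JDN 2447710 to the Ethiopian calendar gives 25 Sene 1981 EC.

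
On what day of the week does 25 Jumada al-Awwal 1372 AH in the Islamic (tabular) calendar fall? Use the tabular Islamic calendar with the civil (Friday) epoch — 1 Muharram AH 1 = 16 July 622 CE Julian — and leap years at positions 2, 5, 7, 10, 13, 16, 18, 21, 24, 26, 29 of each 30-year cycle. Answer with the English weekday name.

In the Gregorian calendar this is 10 February 1953 (JDN 2434419).
JDN 2434419 mod 7 = 1, and JDN 0 was a Monday, so this is a Tuesday.

Tuesday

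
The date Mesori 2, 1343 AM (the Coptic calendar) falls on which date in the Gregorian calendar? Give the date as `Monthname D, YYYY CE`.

Both dates share Julian Day Number 2315526; in the Gregorian calendar that is 5 August 1627 CE.

August 5, 1627 CE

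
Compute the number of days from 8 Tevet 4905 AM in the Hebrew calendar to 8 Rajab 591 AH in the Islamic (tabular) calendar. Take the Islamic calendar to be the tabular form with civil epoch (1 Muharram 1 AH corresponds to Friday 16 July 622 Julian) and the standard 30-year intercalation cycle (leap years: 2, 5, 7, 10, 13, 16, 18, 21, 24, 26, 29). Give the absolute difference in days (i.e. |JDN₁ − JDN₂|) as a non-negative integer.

18456

First date → JDN 2139244; second date → JDN 2157700.
The interval is |2139244 − 2157700| = 18456 days.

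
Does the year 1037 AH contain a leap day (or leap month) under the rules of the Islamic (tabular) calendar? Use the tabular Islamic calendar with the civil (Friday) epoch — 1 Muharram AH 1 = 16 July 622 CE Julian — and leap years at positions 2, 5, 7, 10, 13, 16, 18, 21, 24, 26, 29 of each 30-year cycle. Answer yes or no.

no

Year 1037 AH is year 17 of its 30-year cycle; leap positions are 2, 5, 7, 10, 13, 16, 18, 21, 24, 26, 29, so it is a common year (354 days).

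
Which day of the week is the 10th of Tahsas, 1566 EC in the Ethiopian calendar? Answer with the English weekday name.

Sunday

Equivalently 16 December 1573 Gregorian, JDN 2295936.
JDN 2295936 mod 7 = 6, and JDN 0 was a Monday, so this is a Sunday.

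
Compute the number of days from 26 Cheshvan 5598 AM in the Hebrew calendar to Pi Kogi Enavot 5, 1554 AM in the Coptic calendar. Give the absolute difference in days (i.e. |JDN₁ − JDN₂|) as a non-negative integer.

289

First date → JDN 2392338; second date → JDN 2392627.
The interval is |2392338 − 2392627| = 289 days.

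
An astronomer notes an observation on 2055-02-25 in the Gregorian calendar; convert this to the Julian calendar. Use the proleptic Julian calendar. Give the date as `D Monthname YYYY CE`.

At this point the Julian calendar is 13 days behind the Gregorian.
25 February 2055 Gregorian − 13 days → 12 February 2055 Julian.

12 February 2055 CE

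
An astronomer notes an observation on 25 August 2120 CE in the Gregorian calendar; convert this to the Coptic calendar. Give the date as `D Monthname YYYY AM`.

Julian Day Number of the source date = 2495611.
Converting JDN 2495611 to the Coptic calendar gives 18 Mesori 1836 AM.

18 Mesori 1836 AM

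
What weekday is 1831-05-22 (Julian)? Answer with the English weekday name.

This is JDN 2389972 (3 June 1831 Gregorian).
JDN 2389972 mod 7 = 4, and JDN 0 was a Monday, so this is a Friday.

Friday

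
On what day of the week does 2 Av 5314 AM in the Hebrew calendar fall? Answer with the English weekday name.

Sunday

Equivalently 11 July 1554 Gregorian, JDN 2288838.
2288838 ≡ 6 (mod 7); counting from Monday = 0 gives Sunday.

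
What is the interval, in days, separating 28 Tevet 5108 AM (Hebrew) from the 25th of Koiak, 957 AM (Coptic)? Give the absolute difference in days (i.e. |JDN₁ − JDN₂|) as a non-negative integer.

First date → JDN 2213414; second date → JDN 2174323.
The interval is |2213414 − 2174323| = 39091 days.

39091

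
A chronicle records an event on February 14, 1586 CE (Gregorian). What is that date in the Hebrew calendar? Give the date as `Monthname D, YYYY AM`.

Shevat 26, 5346 AM

Both dates share Julian Day Number 2300379; in the Hebrew calendar that is 26 Shevat 5346 AM.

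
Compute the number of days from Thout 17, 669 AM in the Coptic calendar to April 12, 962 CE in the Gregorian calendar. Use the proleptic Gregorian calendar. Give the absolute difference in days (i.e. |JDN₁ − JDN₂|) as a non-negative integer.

First date → JDN 2069033; second date → JDN 2072525.
The interval is |2069033 − 2072525| = 3492 days.

3492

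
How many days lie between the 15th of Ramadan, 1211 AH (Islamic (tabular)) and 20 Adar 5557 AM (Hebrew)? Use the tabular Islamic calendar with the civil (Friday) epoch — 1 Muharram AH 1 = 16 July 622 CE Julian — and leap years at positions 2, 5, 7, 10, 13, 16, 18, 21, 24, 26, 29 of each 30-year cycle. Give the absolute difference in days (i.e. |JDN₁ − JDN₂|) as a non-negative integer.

4

JDN of the first date = 2377474.
JDN of the second date = 2377478.
|2377478 − 2377474| = 4.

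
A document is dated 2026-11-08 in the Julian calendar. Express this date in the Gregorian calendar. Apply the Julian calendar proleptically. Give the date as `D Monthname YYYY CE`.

For dates in this range the Gregorian date is 13 days ahead of the Julian.
8 November 2026 Julian + 13 days → 21 November 2026 Gregorian.

21 November 2026 CE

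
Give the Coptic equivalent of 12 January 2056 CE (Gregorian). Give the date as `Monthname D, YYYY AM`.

Julian Day Number of the source date = 2472010.
Converting JDN 2472010 to the Coptic calendar gives 3 Tobi 1772 AM.

Tobi 3, 1772 AM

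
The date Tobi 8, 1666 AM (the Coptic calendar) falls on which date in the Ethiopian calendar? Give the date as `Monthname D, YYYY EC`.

Tir 8, 1942 EC

Both dates share Julian Day Number 2433298; in the Ethiopian calendar that is 8 Tir 1942 EC.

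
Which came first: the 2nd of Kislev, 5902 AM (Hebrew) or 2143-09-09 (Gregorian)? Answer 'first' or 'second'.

Converting both to JDN: 2503379 vs 2504026; the smaller is the first.

first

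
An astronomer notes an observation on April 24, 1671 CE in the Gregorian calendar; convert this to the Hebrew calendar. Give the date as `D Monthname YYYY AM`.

Both dates share Julian Day Number 2331494; in the Hebrew calendar that is 14 Iyar 5431 AM.

14 Iyar 5431 AM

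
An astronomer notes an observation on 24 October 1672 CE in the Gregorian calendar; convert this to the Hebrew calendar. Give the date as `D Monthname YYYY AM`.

Julian Day Number of the source date = 2332043.
Converting JDN 2332043 to the Hebrew calendar gives 3 Cheshvan 5433 AM.

3 Cheshvan 5433 AM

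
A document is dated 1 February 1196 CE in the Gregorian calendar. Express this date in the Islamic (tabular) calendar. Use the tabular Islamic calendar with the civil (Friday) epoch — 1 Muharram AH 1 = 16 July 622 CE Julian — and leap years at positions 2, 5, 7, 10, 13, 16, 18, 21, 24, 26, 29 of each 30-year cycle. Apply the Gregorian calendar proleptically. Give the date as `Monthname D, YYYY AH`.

Safar 21, 592 AH

Both dates share Julian Day Number 2157921; in the tabular Islamic calendar that is 21 Safar 592 AH.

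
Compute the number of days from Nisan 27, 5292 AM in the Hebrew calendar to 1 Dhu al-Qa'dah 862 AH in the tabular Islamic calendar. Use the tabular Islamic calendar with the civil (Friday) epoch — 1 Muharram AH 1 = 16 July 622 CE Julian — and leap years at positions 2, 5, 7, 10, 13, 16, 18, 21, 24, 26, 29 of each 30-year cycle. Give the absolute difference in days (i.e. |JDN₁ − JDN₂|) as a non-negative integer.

26868

First date → JDN 2280713; second date → JDN 2253845.
The interval is |2280713 − 2253845| = 26868 days.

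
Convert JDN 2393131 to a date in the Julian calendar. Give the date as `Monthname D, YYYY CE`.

January 14, 1840 CE

The Gregorian equivalent of JDN 2393131 is 26 January 1840.
In the Julian calendar that day is January 14, 1840 CE.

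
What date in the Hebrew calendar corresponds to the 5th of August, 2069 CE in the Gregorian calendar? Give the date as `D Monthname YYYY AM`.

18 Av 5829 AM

Both dates share Julian Day Number 2476964; in the Hebrew calendar that is 18 Av 5829 AM.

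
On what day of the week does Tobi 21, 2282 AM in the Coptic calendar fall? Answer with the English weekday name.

Sunday

Equivalently 2 February 2566 Gregorian, JDN 2658305.
JDN 2658305 mod 7 = 6, and JDN 0 was a Monday, so this is a Sunday.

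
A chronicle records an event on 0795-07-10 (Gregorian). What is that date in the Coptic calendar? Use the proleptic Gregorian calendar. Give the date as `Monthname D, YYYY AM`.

Both dates share Julian Day Number 2011618; in the Coptic calendar that is 12 Epip 511 AM.

Epip 12, 511 AM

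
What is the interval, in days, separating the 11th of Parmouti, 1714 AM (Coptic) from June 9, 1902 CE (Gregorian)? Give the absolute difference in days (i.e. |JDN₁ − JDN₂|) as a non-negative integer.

35013

First date → JDN 2450923; second date → JDN 2415910.
The interval is |2450923 − 2415910| = 35013 days.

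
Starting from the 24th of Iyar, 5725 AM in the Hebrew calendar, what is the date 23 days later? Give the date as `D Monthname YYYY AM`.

The starting date is JDN 2438907; 2438907 + 23 = 2438930.
JDN 2438930 corresponds to 18 Sivan 5725 AM.

18 Sivan 5725 AM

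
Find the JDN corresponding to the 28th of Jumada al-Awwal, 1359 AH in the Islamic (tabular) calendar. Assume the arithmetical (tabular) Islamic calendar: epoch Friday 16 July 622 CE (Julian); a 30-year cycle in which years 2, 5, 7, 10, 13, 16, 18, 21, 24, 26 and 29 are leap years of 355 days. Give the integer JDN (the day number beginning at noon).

In the Gregorian calendar the same day is 4 July 1940.
JDN 2299161 is 15 October 1582 CE (Gregorian); the target day is +130654 days from there, so JDN = 2429815.

2429815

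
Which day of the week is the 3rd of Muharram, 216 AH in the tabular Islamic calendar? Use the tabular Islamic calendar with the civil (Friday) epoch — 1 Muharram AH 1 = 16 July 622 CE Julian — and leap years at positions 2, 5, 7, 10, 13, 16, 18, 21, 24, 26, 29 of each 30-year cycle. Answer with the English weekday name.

Monday

In the proleptic Gregorian calendar this is 24 February 831 (JDN 2024631).
JDN 2024631 mod 7 = 0, and JDN 0 was a Monday, so this is a Monday.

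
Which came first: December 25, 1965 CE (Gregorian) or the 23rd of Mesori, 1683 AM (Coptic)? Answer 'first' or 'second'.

Converting both to JDN: 2439120 vs 2439732; the smaller is the first.

first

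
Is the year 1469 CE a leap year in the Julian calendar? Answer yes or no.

no

1469 mod 4 = 1, so it is a common year in the Julian calendar.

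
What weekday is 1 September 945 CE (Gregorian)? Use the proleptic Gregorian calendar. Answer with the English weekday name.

JDN 2066458 mod 7 = 2, and JDN 0 was a Monday, so this is a Wednesday.

Wednesday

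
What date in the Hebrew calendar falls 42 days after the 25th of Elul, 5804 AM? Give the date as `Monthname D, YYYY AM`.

JDN of the 25th of Elul, 5804 AM = 2467876.
2467876 + 42 = 2467918.
JDN 2467918 in the Hebrew calendar is Cheshvan 8, 5805 AM.

Cheshvan 8, 5805 AM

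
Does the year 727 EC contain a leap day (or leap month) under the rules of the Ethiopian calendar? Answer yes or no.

727 mod 4 = 3; in the Ethiopian calendar a year is leap when year mod 4 = 3, so it is a leap year.

yes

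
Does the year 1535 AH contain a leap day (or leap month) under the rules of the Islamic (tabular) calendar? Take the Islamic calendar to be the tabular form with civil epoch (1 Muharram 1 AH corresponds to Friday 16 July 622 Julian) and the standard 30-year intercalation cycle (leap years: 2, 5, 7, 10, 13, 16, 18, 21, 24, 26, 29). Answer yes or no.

Year 1535 AH is year 5 of its 30-year cycle; leap positions are 2, 5, 7, 10, 13, 16, 18, 21, 24, 26, 29, so it is a leap year (355 days).

yes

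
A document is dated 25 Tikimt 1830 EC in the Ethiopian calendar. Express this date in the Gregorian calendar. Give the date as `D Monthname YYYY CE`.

Both dates share Julian Day Number 2392317; in the Gregorian calendar that is 3 November 1837 CE.

3 November 1837 CE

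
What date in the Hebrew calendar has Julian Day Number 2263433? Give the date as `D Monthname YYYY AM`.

JDN 2263433 is 19 December 1484 in the proleptic Gregorian calendar.
In the Hebrew calendar that day is 22 Kislev 5245 AM.

22 Kislev 5245 AM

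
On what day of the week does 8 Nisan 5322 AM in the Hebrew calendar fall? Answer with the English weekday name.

In the proleptic Gregorian calendar this is 24 March 1562 (JDN 2291651).
Since JDN mod 7 = 5 (0 = Monday), the day is Saturday.

Saturday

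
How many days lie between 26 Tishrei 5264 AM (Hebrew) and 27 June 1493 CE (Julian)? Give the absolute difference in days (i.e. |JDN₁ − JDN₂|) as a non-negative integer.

3763

First date → JDN 2270317; second date → JDN 2266554.
The interval is |2270317 − 2266554| = 3763 days.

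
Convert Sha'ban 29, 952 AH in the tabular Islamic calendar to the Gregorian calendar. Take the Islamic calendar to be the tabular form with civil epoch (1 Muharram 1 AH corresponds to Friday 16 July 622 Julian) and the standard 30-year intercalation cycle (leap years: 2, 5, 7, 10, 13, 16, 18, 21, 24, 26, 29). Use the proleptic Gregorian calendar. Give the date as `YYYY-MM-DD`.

Both dates share Julian Day Number 2285678; in the Gregorian calendar that is 15 November 1545 CE.

1545-11-15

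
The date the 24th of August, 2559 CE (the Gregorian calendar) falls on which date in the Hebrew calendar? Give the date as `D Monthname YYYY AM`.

19 Av 6319 AM

Julian Day Number of the source date = 2655951.
Converting JDN 2655951 to the Hebrew calendar gives 19 Av 6319 AM.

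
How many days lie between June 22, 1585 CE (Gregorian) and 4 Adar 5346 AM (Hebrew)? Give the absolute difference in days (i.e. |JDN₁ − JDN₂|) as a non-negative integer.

First date → JDN 2300142; second date → JDN 2300387.
The interval is |2300142 − 2300387| = 245 days.

245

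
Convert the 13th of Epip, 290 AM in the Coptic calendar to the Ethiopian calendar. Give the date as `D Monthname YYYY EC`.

Both dates share Julian Day Number 1930899; in the Ethiopian calendar that is 13 Hamle 566 EC.

13 Hamle 566 EC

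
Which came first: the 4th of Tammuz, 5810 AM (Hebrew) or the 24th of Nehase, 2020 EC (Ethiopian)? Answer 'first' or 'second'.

second

First date → JDN 2469982; second date → JDN 2462014.
JDN 2462014 < JDN 2469982, so the second date is earlier.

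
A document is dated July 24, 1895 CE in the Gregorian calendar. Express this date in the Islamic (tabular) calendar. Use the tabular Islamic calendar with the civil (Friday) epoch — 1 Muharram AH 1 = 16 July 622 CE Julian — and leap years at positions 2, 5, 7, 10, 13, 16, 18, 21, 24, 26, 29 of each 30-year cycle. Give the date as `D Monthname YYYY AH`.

1 Safar 1313 AH

Julian Day Number of the source date = 2413399.
Converting JDN 2413399 to the tabular Islamic calendar gives 1 Safar 1313 AH.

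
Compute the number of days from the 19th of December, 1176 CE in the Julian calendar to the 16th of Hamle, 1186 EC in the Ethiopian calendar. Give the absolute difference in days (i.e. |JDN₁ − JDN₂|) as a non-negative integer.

First date → JDN 2150945; second date → JDN 2157357.
The interval is |2150945 − 2157357| = 6412 days.

6412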